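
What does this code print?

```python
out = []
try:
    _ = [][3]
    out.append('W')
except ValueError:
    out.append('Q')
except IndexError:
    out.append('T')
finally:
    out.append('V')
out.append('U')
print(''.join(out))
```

Execution trace: 'T' (except IndexError) → 'V' (finally) → 'U' (after the try/except). Output: TVU

Answer: TVU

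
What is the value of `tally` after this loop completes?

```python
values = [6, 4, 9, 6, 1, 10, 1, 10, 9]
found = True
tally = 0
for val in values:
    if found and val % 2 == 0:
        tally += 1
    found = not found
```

Count even values at even positions
`tally` takes the values: 0 → 1

Answer: 1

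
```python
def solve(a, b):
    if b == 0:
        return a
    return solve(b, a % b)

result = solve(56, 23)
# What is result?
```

solve(56, 23) -> solve(23, 10) -> solve(10, 3) -> solve(3, 1) -> solve(1, 0) -> 1

Answer: 1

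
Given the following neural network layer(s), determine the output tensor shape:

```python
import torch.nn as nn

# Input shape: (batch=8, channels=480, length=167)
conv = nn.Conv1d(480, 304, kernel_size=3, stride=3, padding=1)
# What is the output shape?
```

Input: (8, 480, 167) -> Output: (8, 304, 56)

Answer: (8, 304, 56)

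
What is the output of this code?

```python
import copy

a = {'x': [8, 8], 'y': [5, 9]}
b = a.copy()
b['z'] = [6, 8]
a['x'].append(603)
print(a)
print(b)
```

Key concept: shallow copy of dict with mutable values.
Step by step:
`a = {'x': [8, 8], 'y': [5, 9]}` → a = {'x': [8, 8], 'y': [5, 9]}
`b = a.copy()` → b = {'x': [8, 8], 'y': [5, 9]}
`b['z'] = [6, 8]` → b = {'x': [8, 8], 'y': [5, 9], 'z': [6, 8]}
`a['x'].append(603)` → a = {'x': [8, 8, 603], 'y': [5, 9]}; b = {'x': [8, 8, 603], 'y': [5, 9], 'z': [6, 8]}
`print(a)` → prints {'x': [8, 8, 603], 'y': [5, 9]}
`print(b)` → prints {'x': [8, 8, 603], 'y': [5, 9], 'z': [6, 8]}

Answer:
{'x': [8, 8, 603], 'y': [5, 9]}
{'x': [8, 8, 603], 'y': [5, 9], 'z': [6, 8]}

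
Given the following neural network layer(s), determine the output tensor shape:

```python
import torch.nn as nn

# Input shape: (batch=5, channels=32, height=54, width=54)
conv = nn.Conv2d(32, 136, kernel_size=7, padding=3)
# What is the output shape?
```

Input: (5, 32, 54, 54) -> Output: (5, 136, 54, 54)

Answer: (5, 136, 54, 54)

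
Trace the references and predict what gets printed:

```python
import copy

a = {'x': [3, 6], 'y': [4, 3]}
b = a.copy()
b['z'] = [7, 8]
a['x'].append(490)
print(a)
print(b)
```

Key concept: shallow copy of dict with mutable values.
Step by step:
`a = {'x': [3, 6], 'y': [4, 3]}` → a = {'x': [3, 6], 'y': [4, 3]}
`b = a.copy()` → b = {'x': [3, 6], 'y': [4, 3]}
`b['z'] = [7, 8]` → b = {'x': [3, 6], 'y': [4, 3], 'z': [7, 8]}
`a['x'].append(490)` → a = {'x': [3, 6, 490], 'y': [4, 3]}; b = {'x': [3, 6, 490], 'y': [4, 3], 'z': [7, 8]}
`print(a)` → prints {'x': [3, 6, 490], 'y': [4, 3]}
`print(b)` → prints {'x': [3, 6, 490], 'y': [4, 3], 'z': [7, 8]}

Answer:
{'x': [3, 6, 490], 'y': [4, 3]}
{'x': [3, 6, 490], 'y': [4, 3], 'z': [7, 8]}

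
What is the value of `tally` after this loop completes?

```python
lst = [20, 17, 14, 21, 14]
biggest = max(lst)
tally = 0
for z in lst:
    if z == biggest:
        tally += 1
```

Count of max value 21 in [20, 17, 14, 21, 14]
`tally` takes the values: 0 → 1

Answer: 1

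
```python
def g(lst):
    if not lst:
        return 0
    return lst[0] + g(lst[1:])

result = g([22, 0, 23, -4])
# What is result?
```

22 + 0 + 23 + (-4) + 0 = 41

Answer: 41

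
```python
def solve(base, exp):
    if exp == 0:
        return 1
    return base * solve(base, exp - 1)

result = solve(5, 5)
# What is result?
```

solve(5, 5) = 5 * 5 * 5 * 5 * 5 = 3125

Answer: 3125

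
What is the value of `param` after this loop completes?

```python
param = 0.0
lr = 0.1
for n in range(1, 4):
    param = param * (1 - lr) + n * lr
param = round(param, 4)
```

Moving average with lr=0.1
`param` takes the values: 0.0 → 0.1 → 0.29 → 0.561

Answer: 0.561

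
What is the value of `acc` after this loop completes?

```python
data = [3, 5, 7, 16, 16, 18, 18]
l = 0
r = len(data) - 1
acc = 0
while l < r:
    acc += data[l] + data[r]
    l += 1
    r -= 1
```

Sum of pairs from ends
`acc` takes the values: 0 → 21 → 44 → 67

Answer: 67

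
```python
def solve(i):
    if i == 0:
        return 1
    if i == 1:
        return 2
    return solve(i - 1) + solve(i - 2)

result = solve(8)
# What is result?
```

Build up from base cases: solve(0)=1, solve(1)=2, solve(2)=3, solve(3)=5, solve(4)=8, solve(5)=13, solve(6)=21, ..., solve(8)=55

Answer: 55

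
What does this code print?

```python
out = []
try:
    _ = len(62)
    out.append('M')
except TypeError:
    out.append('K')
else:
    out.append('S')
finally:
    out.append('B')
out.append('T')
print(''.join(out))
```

Execution trace: 'K' (except TypeError) → 'B' (finally) → 'T' (after the try/except). Output: KBT

Answer: KBT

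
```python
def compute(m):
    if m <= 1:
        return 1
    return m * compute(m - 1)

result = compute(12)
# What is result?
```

compute(12) = 12 * 11 * 10 * 9 * 8 * 7 * 6 * 5 * 4 * 3 * 2 * 1 = 479001600

Answer: 479001600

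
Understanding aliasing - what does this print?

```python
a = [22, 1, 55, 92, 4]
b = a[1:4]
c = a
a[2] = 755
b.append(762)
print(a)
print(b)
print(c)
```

Key concept: slice vs alias.
Step by step:
`a = [22, 1, 55, 92, 4]` → a = [22, 1, 55, 92, 4]
`b = a[1:4]` → b = [1, 55, 92]
`c = a` → c = [22, 1, 55, 92, 4] (same object as a)
`a[2] = 755` → a = [22, 1, 755, 92, 4] (same object as c); c = [22, 1, 755, 92, 4] (same object as a)
`b.append(762)` → b = [1, 55, 92, 762]
`print(a)` → prints [22, 1, 755, 92, 4]
`print(b)` → prints [1, 55, 92, 762]
`print(c)` → prints [22, 1, 755, 92, 4]

Answer:
[22, 1, 755, 92, 4]
[1, 55, 92, 762]
[22, 1, 755, 92, 4]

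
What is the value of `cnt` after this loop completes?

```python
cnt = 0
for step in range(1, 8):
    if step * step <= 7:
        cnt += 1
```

Count numbers where step² ≤ 7
`cnt` takes the values: 0 → 1 → 2

Answer: 2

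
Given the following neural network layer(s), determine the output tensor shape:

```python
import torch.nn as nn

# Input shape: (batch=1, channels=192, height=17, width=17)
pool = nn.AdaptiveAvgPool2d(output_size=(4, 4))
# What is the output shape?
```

Input: (1, 192, 17, 17) -> Output: (1, 192, 4, 4)

Answer: (1, 192, 4, 4)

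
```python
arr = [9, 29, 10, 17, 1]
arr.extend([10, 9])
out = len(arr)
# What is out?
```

Trace:
`arr = [9, 29, 10, 17, 1]` → arr = [9, 29, 10, 17, 1]
`arr.extend([10, 9])` → arr = [9, 29, 10, 17, 1, 10, 9]
`out = len(arr)` → out = 7
So out = 7

Answer: 7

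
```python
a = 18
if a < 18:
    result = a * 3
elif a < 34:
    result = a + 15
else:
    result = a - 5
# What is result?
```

Trace:
`a = 18` → a = 18
`if a < 18: ...` → a < 18 is False, a < 34 is True → result = 33
So result = 33

Answer: 33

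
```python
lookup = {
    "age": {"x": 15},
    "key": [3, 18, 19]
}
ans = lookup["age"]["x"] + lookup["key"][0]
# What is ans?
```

Trace:
`lookup = { ...` → lookup = {'age': {'x': 15}, 'key': [3, 18, 19]}
`ans = lookup["age"]["x"] + lookup["key"][0]` → ans = 18
So ans = 18

Answer: 18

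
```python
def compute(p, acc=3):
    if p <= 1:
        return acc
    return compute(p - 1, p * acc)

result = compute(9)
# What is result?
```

Accumulator trace (n, acc): (9, 3) -> (8, 27) -> (7, 216) -> (6, 1512) -> (5, 9072) -> (4, 45360) -> (3, 181440) -> (2, 544320) -> (1, 1088640) -> return 1088640

Answer: 1088640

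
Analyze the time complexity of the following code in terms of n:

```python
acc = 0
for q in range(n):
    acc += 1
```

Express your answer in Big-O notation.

Each loop level contributes: n. Multiplying the contributions gives O(n).

Answer: O(n)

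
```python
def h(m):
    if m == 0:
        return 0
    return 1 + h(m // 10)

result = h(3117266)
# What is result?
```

Count of digits of 3117266: 7

Answer: 7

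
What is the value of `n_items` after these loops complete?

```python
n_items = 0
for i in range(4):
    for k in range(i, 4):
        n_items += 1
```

Upper triangle: 4 + 3 + ... + 1
`n_items` takes the values: 0 → 1 → 2 → 3 → 4 → 5 → 6 → 7 → 8 → 9 → 10

Answer: 10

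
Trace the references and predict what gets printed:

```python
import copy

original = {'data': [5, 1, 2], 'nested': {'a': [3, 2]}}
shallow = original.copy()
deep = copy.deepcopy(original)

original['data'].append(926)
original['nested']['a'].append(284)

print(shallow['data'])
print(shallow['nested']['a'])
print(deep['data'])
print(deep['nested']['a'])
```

Key concept: comparing shallow vs deep copy.
Step by step:
`original = {'data': [5, 1, 2], 'nested': {'a': [3, 2]}}` → original = {'data': [5, 1, 2], 'nested': {'a': [3, 2]}}
`shallow = original.copy()` → shallow = {'data': [5, 1, 2], 'nested': {'a': [3, 2]}}
`deep = copy.deepcopy(original)` → deep = {'data': [5, 1, 2], 'nested': {'a': [3, 2]}}
`original['data'].append(926)` → original = {'data': [5, 1, 2, 926], 'nested': {'a': [3, 2]}}; shallow = {'data': [5, 1, 2, 926], 'nested': {'a': [3, 2]}}
`original['nested']['a'].append(284)` → original = {'data': [5, 1, 2, 926], 'nested': {'a': [3, 2, 284]}}; shallow = {'data': [5, 1, 2, 926], 'nested': {'a': [3, 2, 284]}}
`print(shallow['data'])` → prints [5, 1, 2, 926]
`print(shallow['nested']['a'])` → prints [3, 2, 284]
`print(deep['data'])` → prints [5, 1, 2]
`print(deep['nested']['a'])` → prints [3, 2]

Answer:
[5, 1, 2, 926]
[3, 2, 284]
[5, 1, 2]
[3, 2]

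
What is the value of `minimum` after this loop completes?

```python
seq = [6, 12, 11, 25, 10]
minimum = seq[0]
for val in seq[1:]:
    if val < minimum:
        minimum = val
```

Minimum of [6, 12, 11, 25, 10]
`minimum` takes the values: 6

Answer: 6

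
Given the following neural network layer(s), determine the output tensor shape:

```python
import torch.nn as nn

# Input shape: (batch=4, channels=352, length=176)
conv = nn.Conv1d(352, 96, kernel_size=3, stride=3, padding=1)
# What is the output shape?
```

Input: (4, 352, 176) -> Output: (4, 96, 59)

Answer: (4, 96, 59)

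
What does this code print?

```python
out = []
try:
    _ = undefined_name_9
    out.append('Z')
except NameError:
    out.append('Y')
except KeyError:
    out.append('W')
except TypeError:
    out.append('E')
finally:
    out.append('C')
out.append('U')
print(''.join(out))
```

Execution trace: 'Y' (except NameError) → 'C' (finally) → 'U' (after the try/except). Output: YCU

Answer: YCU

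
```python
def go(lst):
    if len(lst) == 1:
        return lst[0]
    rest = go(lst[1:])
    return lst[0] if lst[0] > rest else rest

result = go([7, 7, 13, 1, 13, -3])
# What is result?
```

Recursive max over [7, 7, 13, 1, 13, -3] = 13

Answer: 13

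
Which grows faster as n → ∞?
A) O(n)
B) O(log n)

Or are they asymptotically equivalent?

O(n) vs O(log n): Higher order terms dominate.

Answer: A) O(n) grows faster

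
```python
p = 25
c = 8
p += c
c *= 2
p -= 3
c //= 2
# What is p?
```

Trace:
`p = 25` → p = 25
`c = 8` → c = 8
`p += c` → p = 33
`c *= 2` → c = 16
`p -= 3` → p = 30
`c //= 2` → c = 8
So p = 30

Answer: 30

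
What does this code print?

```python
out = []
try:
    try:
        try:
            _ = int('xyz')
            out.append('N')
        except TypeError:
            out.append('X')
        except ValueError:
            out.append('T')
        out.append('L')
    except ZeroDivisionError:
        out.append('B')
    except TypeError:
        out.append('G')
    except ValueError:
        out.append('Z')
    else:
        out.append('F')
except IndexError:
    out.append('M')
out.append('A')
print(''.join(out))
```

Execution trace: 'T' (inner except ValueError) → 'L' (try body, no exception) → 'F' (else) → 'A' (after the try/except). Output: TLFA

Answer: TLFA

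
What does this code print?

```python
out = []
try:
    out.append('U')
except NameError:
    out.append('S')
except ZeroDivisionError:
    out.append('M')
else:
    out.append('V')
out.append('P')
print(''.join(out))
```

Execution trace: 'U' (try body, no exception) → 'V' (else) → 'P' (after the try/except). Output: UVP

Answer: UVP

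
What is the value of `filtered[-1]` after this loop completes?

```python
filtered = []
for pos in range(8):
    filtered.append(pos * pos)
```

Last element of squares 0 to 7
`filtered` takes the values: [] → [0] → [0, 1] → [0, 1, 4] → [0, 1, 4, 9] → [0, 1, 4, 9, 16] → [0, 1, 4, 9, 16, 25] → [0, 1, 4, 9, 16, 25, 36] → [0, 1, 4, 9, 16, 25, 36, 49]
So `filtered[-1]` = 49

Answer: 49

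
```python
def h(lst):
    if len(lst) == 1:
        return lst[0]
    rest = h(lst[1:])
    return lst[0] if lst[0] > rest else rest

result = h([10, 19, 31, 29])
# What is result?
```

Recursive max over [10, 19, 31, 29] = 31

Answer: 31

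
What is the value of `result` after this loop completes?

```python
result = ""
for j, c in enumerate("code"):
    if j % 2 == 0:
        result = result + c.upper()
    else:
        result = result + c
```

Uppercase even positions in 'code'
`result` takes the values: "" → "C" → "Co" → "CoD" → "CoDe"

Answer: "CoDe"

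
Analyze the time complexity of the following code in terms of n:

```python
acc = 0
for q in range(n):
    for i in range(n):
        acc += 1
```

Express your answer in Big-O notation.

Each loop level contributes: n × n. Multiplying the contributions gives O(n^2).

Answer: O(n^2)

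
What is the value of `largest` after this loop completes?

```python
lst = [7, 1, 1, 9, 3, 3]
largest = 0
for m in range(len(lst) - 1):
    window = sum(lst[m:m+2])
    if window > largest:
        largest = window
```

Max sum of 2-element window in [7, 1, 1, 9, 3, 3]
`largest` takes the values: 0 → 8 → 10 → 12

Answer: 12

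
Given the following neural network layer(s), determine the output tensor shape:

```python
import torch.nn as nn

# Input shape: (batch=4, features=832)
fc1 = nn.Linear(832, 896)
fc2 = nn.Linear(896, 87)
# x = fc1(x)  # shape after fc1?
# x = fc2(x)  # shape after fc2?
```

Input: (4, 832) -> after fc1: (4, 896) -> Output: (4, 87)

Answer: (4, 87)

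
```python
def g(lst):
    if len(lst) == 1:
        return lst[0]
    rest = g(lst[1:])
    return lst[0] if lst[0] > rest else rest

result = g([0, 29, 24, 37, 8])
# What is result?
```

Recursive max over [0, 29, 24, 37, 8] = 37

Answer: 37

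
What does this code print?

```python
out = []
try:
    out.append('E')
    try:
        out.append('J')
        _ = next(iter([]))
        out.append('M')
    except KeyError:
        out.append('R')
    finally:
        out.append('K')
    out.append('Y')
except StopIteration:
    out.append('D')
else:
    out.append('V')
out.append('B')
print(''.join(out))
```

Execution trace: 'E' (try body) → 'J' (inner try body) → 'K' (inner finally) → 'D' (except StopIteration) → 'B' (after the try/except). Output: EJKDB

Answer: EJKDB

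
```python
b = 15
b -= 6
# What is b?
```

Trace:
`b = 15` → b = 15
`b -= 6` → b = 9
So b = 9

Answer: 9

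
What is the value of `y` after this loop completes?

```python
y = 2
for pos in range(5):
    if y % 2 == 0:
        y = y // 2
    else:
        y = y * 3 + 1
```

Collatz-style transformation from 2
`y` takes the values: 2 → 1 → 4 → 2 → 1 → 4

Answer: 4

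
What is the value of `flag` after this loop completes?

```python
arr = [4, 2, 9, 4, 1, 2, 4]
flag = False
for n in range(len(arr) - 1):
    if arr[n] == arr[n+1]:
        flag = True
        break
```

Check consecutive duplicates in [4, 2, 9, 4, 1, 2, 4]
`flag` takes the values: False

Answer: False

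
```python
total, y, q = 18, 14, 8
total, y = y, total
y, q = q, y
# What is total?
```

Trace:
`total, y, q = 18, 14, 8` → total = 18; y = 14; q = 8
`total, y = y, total` → total = 14; y = 18
`y, q = q, y` → y = 8; q = 18
So total = 14

Answer: 14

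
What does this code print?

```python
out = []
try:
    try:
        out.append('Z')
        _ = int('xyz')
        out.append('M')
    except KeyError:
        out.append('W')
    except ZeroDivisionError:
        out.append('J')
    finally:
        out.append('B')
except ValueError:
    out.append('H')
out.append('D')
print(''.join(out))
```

Execution trace: 'Z' (try body) → 'B' (finally) → 'H' (outer except ValueError) → 'D' (after the try/except). Output: ZBHD

Answer: ZBHD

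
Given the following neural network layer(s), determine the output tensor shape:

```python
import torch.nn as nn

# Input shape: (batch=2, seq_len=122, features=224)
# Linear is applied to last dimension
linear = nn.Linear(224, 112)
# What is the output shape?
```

Input: (2, 122, 224) -> Output: (2, 122, 112)

Answer: (2, 122, 112)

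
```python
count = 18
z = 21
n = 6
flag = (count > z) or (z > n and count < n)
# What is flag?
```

Trace:
`count = 18` → count = 18
`z = 21` → z = 21
`n = 6` → n = 6
`flag = (count > z) or (z > n and count < n)` → flag = False
So flag = False

Answer: False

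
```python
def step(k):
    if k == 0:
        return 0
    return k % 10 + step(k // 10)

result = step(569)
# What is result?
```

Sum of digits of 569: 9 + 6 + 5 = 20

Answer: 20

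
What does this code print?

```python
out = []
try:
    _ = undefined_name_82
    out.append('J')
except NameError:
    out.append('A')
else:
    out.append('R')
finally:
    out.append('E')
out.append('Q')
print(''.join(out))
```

Execution trace: 'A' (except NameError) → 'E' (finally) → 'Q' (after the try/except). Output: AEQ

Answer: AEQ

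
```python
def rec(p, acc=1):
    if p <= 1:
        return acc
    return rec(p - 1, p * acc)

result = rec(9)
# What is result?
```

Accumulator trace (n, acc): (9, 1) -> (8, 9) -> (7, 72) -> (6, 504) -> (5, 3024) -> (4, 15120) -> (3, 60480) -> (2, 181440) -> (1, 362880) -> return 362880

Answer: 362880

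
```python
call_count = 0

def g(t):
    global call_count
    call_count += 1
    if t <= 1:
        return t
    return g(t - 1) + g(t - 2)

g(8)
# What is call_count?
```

Calls(t) = 1 + Calls(t-1) + Calls(t-2); Calls(0)=Calls(1)=1. For t=8 this gives 67.

Answer: 67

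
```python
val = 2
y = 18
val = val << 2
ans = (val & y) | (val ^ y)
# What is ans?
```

Trace:
`val = 2` → val = 2
`y = 18` → y = 18
`val = val << 2` → val = 8
`ans = (val & y) | (val ^ y)` → ans = 26
So ans = 26

Answer: 26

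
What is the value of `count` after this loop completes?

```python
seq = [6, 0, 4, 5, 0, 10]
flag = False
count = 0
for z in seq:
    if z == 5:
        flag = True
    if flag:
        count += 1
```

Count elements after first 5 in [6, 0, 4, 5, 0, 10]
`count` takes the values: 0 → 1 → 2 → 3

Answer: 3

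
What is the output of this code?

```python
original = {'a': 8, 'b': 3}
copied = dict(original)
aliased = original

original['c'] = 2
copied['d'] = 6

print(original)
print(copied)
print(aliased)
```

Key concept: dict() creates copy, assignment creates alias.
Step by step:
`original = {'a': 8, 'b': 3}` → original = {'a': 8, 'b': 3}
`copied = dict(original)` → copied = {'a': 8, 'b': 3}
`aliased = original` → aliased = {'a': 8, 'b': 3} (same object as original)
`original['c'] = 2` → original = {'a': 8, 'b': 3, 'c': 2} (same object as aliased); aliased = {'a': 8, 'b': 3, 'c': 2} (same object as original)
`copied['d'] = 6` → copied = {'a': 8, 'b': 3, 'd': 6}
`print(original)` → prints {'a': 8, 'b': 3, 'c': 2}
`print(copied)` → prints {'a': 8, 'b': 3, 'd': 6}
`print(aliased)` → prints {'a': 8, 'b': 3, 'c': 2}

Answer:
{'a': 8, 'b': 3, 'c': 2}
{'a': 8, 'b': 3, 'd': 6}
{'a': 8, 'b': 3, 'c': 2}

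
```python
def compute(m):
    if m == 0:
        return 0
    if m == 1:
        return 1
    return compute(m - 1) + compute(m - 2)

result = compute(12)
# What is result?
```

Build up from base cases: compute(0)=0, compute(1)=1, compute(2)=1, compute(3)=2, compute(4)=3, compute(5)=5, compute(6)=8, ..., compute(12)=144

Answer: 144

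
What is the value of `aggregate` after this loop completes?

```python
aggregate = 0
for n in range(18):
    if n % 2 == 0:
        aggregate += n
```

Sum of even numbers 0 to 17
`aggregate` takes the values: 0 → 2 → 6 → 12 → 20 → 30 → 42 → 56 → 72

Answer: 72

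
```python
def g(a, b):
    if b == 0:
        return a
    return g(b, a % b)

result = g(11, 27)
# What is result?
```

g(11, 27) -> g(27, 11) -> g(11, 5) -> g(5, 1) -> g(1, 0) -> 1

Answer: 1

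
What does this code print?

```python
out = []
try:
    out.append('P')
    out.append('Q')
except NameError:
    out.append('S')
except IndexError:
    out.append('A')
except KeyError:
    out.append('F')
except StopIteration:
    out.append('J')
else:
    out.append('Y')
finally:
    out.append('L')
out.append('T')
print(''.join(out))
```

Execution trace: 'P' (try body) → 'Q' (try body, no exception) → 'Y' (else) → 'L' (finally) → 'T' (after the try/except). Output: PQYLT

Answer: PQYLT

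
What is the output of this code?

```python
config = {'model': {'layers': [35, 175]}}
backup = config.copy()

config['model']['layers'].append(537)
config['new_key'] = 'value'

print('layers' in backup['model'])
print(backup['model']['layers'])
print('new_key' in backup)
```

Key concept: shallow copy gotcha with nested dict.
Step by step:
`config = {'model': {'layers': [35, 175]}}` → config = {'model': {'layers': [35, 175]}}
`backup = config.copy()` → backup = {'model': {'layers': [35, 175]}}
`config['model']['layers'].append(537)` → config = {'model': {'layers': [35, 175, 537]}}; backup = {'model': {'layers': [35, 175, 537]}}
`config['new_key'] = 'value'` → config = {'model': {'layers': [35, 175, 537]}, 'new_key': 'value'}
`print('layers' in backup['model'])` → prints True
`print(backup['model']['layers'])` → prints [35, 175, 537]
`print('new_key' in backup)` → prints False

Answer:
True
[35, 175, 537]
False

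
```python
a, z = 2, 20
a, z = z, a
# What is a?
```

Trace:
`a, z = 2, 20` → a = 2; z = 20
`a, z = z, a` → a = 20; z = 2
So a = 20

Answer: 20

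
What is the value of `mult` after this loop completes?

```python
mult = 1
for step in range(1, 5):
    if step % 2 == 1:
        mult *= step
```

Product of odd numbers 1 to 4
`mult` takes the values: 1 → 3

Answer: 3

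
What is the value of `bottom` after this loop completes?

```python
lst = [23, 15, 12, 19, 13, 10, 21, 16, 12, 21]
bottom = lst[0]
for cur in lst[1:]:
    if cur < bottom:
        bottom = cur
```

Minimum of [23, 15, 12, 19, 13, 10, 21, 16, 12, 21]
`bottom` takes the values: 23 → 15 → 12 → 10

Answer: 10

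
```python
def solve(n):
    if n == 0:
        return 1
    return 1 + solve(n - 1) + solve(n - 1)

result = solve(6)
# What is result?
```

solve(n) = 1 + 2·solve(n-1), solve(0)=1. Closed form: (1+1)·2^6 - 1 = 127.

Answer: 127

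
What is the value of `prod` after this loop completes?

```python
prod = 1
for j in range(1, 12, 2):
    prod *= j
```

Product of 1, 3, 5, ... up to 11
`prod` takes the values: 1 → 3 → 15 → 105 → 945 → 10395

Answer: 10395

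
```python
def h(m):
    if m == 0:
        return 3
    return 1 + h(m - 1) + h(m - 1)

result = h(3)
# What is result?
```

h(m) = 1 + 2·h(m-1), h(0)=3. Closed form: (3+1)·2^3 - 1 = 31.

Answer: 31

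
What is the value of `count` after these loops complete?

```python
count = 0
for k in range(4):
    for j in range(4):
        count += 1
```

4 * 4 = 16
`count` takes the values: 0 → 1 → 2 → 3 → 4 → 5 → 6 → 7 → 8 → 9 → 10 → 11 → 12 → 13 → 14 → 15 → 16

Answer: 16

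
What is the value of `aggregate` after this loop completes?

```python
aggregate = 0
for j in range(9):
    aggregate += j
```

Sum of 0 to 8 = 36
`aggregate` takes the values: 0 → 1 → 3 → 6 → 10 → 15 → 21 → 28 → 36

Answer: 36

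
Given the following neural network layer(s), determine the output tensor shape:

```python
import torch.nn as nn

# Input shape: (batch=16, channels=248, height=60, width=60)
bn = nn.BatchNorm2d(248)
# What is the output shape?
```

Input: (16, 248, 60, 60) -> Output: (16, 248, 60, 60)

Answer: (16, 248, 60, 60)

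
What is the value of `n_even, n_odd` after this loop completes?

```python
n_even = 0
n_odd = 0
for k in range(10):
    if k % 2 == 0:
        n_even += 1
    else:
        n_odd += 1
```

Count evens and odds in range(10)
`n_even, n_odd` takes the values: (0, 0) → (1, 0) → (1, 1) → (2, 1) → (2, 2) → (3, 2) → (3, 3) → (4, 3) → (4, 4) → (5, 4) → (5, 5)

Answer: 5, 5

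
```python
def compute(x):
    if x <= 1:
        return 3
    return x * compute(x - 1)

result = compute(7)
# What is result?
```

compute(7) = 7 * 6 * 5 * 4 * 3 * 2 * 3 = 15120

Answer: 15120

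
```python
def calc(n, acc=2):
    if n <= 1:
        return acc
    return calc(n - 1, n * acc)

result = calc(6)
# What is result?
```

Accumulator trace (n, acc): (6, 2) -> (5, 12) -> (4, 60) -> (3, 240) -> (2, 720) -> (1, 1440) -> return 1440

Answer: 1440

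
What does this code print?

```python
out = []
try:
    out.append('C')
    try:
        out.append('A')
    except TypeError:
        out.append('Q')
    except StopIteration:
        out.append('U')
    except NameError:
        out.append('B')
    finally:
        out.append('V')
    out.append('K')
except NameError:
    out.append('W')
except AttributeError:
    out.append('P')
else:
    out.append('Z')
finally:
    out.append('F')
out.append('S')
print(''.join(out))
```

Execution trace: 'C' (try body) → 'A' (inner try body, no exception) → 'V' (inner finally) → 'K' (try body, no exception) → 'Z' (else) → 'F' (finally) → 'S' (after the try/except). Output: CAVKZFS

Answer: CAVKZFS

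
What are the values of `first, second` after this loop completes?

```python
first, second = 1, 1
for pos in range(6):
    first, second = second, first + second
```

Fibonacci: after 6 iterations
`first, second` takes the values: (1, 1) → (1, 2) → (2, 3) → (3, 5) → (5, 8) → (8, 13) → (13, 21)

Answer: 13, 21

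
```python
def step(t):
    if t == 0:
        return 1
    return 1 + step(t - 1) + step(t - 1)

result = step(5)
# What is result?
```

step(t) = 1 + 2·step(t-1), step(0)=1. Closed form: (1+1)·2^5 - 1 = 63.

Answer: 63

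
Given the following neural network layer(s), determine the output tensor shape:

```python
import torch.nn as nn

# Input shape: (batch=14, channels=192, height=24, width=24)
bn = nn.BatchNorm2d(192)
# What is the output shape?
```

Input: (14, 192, 24, 24) -> Output: (14, 192, 24, 24)

Answer: (14, 192, 24, 24)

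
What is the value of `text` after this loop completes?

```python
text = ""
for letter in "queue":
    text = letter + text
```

Reverse 'queue'
`text` takes the values: "" → "q" → "uq" → "euq" → "ueuq" → "eueuq"

Answer: "eueuq"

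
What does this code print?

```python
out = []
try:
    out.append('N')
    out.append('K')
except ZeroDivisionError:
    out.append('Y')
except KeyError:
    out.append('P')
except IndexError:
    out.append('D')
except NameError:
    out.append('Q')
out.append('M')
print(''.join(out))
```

Execution trace: 'N' (try body) → 'K' (try body, no exception) → 'M' (after the try/except). Output: NKM

Answer: NKM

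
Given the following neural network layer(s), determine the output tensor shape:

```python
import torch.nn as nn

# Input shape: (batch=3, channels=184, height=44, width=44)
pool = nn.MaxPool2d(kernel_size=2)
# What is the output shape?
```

Input: (3, 184, 44, 44) -> Output: (3, 184, 22, 22)

Answer: (3, 184, 22, 22)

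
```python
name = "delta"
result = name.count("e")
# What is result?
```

Trace:
`name = "delta"` → name = 'delta'
`result = name.count("e")` → result = 1
So result = 1

Answer: 1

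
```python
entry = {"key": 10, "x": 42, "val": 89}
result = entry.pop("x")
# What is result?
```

Trace:
`entry = {"key": 10, "x": 42, "val": 89}` → entry = {'key': 10, 'x': 42, 'val': 89}
`result = entry.pop("x")` → entry = {'key': 10, 'val': 89}; result = 42
So result = 42

Answer: 42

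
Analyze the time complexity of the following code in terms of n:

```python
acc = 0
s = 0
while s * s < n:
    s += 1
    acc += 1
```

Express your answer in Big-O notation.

Each loop level contributes: √n. Multiplying the contributions gives O(√n).

Answer: O(√n)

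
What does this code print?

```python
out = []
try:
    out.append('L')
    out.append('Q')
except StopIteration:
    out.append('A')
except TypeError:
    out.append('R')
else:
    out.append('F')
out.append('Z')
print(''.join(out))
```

Execution trace: 'L' (try body) → 'Q' (try body, no exception) → 'F' (else) → 'Z' (after the try/except). Output: LQFZ

Answer: LQFZ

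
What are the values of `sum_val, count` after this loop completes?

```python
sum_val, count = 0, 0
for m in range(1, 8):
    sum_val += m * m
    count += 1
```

Sum of squares and count
`sum_val, count` takes the values: (0, 0) → (1, 0) → (1, 1) → (5, 1) → (5, 2) → (14, 2) → (14, 3) → (30, 3) → (30, 4) → (55, 4) → (55, 5) → (91, 5) → (91, 6) → (140, 6) → (140, 7)

Answer: 140, 7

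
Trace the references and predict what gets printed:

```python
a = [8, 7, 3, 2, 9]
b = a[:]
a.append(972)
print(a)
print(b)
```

Key concept: slice [:] creates copy.
Step by step:
`a = [8, 7, 3, 2, 9]` → a = [8, 7, 3, 2, 9]
`b = a[:]` → b = [8, 7, 3, 2, 9]
`a.append(972)` → a = [8, 7, 3, 2, 9, 972]
`print(a)` → prints [8, 7, 3, 2, 9, 972]
`print(b)` → prints [8, 7, 3, 2, 9]

Answer:
[8, 7, 3, 2, 9, 972]
[8, 7, 3, 2, 9]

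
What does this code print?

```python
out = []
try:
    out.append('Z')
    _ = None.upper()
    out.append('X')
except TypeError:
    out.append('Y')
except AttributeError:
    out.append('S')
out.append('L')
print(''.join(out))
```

Execution trace: 'Z' (try body) → 'S' (except AttributeError) → 'L' (after the try/except). Output: ZSL

Answer: ZSL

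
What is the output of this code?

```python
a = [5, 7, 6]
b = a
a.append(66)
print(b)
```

Key concept: basic list aliasing.
Step by step:
`a = [5, 7, 6]` → a = [5, 7, 6]
`b = a` → b = [5, 7, 6] (same object as a)
`a.append(66)` → a = [5, 7, 6, 66] (same object as b); b = [5, 7, 6, 66] (same object as a)
`print(b)` → prints [5, 7, 6, 66]

Answer: [5, 7, 6, 66]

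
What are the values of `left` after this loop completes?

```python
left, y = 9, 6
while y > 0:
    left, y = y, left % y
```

GCD of 9 and 6
`left` takes the values: 9 → 6 → 3

Answer: 3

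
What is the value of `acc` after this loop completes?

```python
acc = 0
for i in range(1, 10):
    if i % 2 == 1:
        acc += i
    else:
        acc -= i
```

Add odd, subtract even
`acc` takes the values: 0 → 1 → -1 → 2 → -2 → 3 → -3 → 4 → -4 → 5

Answer: 5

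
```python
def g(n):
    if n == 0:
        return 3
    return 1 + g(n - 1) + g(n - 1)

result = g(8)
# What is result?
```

g(n) = 1 + 2·g(n-1), g(0)=3. Closed form: (3+1)·2^8 - 1 = 1023.

Answer: 1023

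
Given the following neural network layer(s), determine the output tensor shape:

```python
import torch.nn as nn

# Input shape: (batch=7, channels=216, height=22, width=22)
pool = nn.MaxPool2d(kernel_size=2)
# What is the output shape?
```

Input: (7, 216, 22, 22) -> Output: (7, 216, 11, 11)

Answer: (7, 216, 11, 11)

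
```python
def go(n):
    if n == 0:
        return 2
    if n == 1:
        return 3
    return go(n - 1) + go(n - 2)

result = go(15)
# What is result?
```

Build up from base cases: go(0)=2, go(1)=3, go(2)=5, go(3)=8, go(4)=13, go(5)=21, go(6)=34, ..., go(15)=2584

Answer: 2584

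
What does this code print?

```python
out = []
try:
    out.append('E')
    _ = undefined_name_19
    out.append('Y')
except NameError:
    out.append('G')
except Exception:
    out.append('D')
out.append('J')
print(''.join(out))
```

Execution trace: 'E' (try body) → 'G' (except NameError) → 'J' (after the try/except). Output: EGJ

Answer: EGJ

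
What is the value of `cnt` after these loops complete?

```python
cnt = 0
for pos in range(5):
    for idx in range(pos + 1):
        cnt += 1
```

Triangle: 1 + 2 + ... + 5
`cnt` takes the values: 0 → 1 → 2 → 3 → 4 → 5 → 6 → 7 → 8 → 9 → 10 → 11 → 12 → 13 → 14 → 15

Answer: 15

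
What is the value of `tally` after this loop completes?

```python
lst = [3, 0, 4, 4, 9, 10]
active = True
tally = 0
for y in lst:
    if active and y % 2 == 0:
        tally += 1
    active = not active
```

Count even values at even positions
`tally` takes the values: 0 → 1

Answer: 1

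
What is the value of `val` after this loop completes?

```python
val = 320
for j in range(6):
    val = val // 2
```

Halve 6 times: 320 // 2^6 = 5
`val` takes the values: 320 → 160 → 80 → 40 → 20 → 10 → 5

Answer: 5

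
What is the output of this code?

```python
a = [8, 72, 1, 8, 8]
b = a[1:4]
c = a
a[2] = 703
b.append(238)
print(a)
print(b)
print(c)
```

Key concept: slice vs alias.
Step by step:
`a = [8, 72, 1, 8, 8]` → a = [8, 72, 1, 8, 8]
`b = a[1:4]` → b = [72, 1, 8]
`c = a` → c = [8, 72, 1, 8, 8] (same object as a)
`a[2] = 703` → a = [8, 72, 703, 8, 8] (same object as c); c = [8, 72, 703, 8, 8] (same object as a)
`b.append(238)` → b = [72, 1, 8, 238]
`print(a)` → prints [8, 72, 703, 8, 8]
`print(b)` → prints [72, 1, 8, 238]
`print(c)` → prints [8, 72, 703, 8, 8]

Answer:
[8, 72, 703, 8, 8]
[72, 1, 8, 238]
[8, 72, 703, 8, 8]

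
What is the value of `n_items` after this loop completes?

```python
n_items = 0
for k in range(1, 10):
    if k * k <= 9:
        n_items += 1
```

Count numbers where k² ≤ 9
`n_items` takes the values: 0 → 1 → 2 → 3

Answer: 3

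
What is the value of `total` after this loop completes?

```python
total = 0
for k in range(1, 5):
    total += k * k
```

Sum of squares 1² to 4² = 30
`total` takes the values: 0 → 1 → 5 → 14 → 30

Answer: 30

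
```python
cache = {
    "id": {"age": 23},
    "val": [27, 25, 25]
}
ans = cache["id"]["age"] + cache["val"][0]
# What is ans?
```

Trace:
`cache = { ...` → cache = {'id': {'age': 23}, 'val': [27, 25, 25]}
`ans = cache["id"]["age"] + cache["val"][0]` → ans = 50
So ans = 50

Answer: 50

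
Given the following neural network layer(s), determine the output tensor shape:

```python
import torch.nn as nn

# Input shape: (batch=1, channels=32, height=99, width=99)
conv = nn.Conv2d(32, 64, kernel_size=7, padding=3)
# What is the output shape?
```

Input: (1, 32, 99, 99) -> Output: (1, 64, 99, 99)

Answer: (1, 64, 99, 99)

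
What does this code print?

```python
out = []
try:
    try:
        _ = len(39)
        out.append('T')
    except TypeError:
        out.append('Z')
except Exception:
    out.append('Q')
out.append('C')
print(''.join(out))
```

Execution trace: 'Z' (inner except TypeError) → 'C' (after the try/except). Output: ZC

Answer: ZC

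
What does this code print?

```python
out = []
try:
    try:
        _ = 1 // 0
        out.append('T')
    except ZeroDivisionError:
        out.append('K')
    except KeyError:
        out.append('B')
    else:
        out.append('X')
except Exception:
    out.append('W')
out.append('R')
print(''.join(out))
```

Execution trace: 'K' (inner except ZeroDivisionError) → 'R' (after the try/except). Output: KR

Answer: KR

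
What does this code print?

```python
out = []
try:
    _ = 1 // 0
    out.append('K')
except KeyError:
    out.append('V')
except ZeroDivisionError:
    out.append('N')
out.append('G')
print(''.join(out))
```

Execution trace: 'N' (except ZeroDivisionError) → 'G' (after the try/except). Output: NG

Answer: NG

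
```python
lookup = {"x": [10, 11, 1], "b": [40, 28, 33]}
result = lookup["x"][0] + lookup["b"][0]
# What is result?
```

Trace:
`lookup = {"x": [10, 11, 1], "b": [40, 28, 33]}` → lookup = {'x': [10, 11, 1], 'b': [40, 28, 33]}
`result = lookup["x"][0] + lookup["b"][0]` → result = 50
So result = 50

Answer: 50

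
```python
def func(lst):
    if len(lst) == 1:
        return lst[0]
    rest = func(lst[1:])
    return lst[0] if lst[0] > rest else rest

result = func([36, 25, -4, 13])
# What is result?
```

Recursive max over [36, 25, -4, 13] = 36

Answer: 36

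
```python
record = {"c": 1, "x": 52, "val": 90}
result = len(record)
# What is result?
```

Trace:
`record = {"c": 1, "x": 52, "val": 90}` → record = {'c': 1, 'x': 52, 'val': 90}
`result = len(record)` → result = 3
So result = 3

Answer: 3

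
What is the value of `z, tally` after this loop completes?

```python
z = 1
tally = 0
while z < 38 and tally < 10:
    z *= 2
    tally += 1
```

Double until >= 38 or 10 iterations
`z, tally` takes the values: (1, 0) → (2, 0) → (2, 1) → (4, 1) → (4, 2) → (8, 2) → (8, 3) → (16, 3) → (16, 4) → (32, 4) → (32, 5) → (64, 5) → (64, 6)

Answer: 64, 6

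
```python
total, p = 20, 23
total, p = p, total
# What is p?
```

Trace:
`total, p = 20, 23` → total = 20; p = 23
`total, p = p, total` → total = 23; p = 20
So p = 20

Answer: 20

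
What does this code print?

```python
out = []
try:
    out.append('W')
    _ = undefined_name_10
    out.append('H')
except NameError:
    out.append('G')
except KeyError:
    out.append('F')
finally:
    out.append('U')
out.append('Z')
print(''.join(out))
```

Execution trace: 'W' (try body) → 'G' (except NameError) → 'U' (finally) → 'Z' (after the try/except). Output: WGUZ

Answer: WGUZ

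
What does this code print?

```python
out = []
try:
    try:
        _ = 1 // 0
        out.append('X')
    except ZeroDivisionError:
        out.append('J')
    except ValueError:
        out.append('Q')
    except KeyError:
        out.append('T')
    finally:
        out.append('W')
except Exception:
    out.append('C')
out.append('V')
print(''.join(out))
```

Execution trace: 'J' (inner except ZeroDivisionError) → 'W' (inner finally) → 'V' (after the try/except). Output: JWV

Answer: JWV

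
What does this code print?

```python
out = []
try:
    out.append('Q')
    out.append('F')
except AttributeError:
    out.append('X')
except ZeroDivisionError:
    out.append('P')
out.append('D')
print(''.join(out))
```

Execution trace: 'Q' (try body) → 'F' (try body, no exception) → 'D' (after the try/except). Output: QFD

Answer: QFD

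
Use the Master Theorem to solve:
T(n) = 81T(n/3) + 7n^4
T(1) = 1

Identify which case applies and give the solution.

a=81, b=3, f(n)=7n^4. log_3(81) = 4. Since c=4 = 4, Case 2 applies: T(n) = Θ(n^log_b(a) · log n) = O(n^4 log n).

Answer: O(n^4 log n) - Case 2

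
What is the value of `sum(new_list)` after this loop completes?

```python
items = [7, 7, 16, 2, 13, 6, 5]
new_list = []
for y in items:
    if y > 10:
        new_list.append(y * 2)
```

Sum of doubled values > 10
`new_list` takes the values: [] → [32] → [32, 26]
So `sum(new_list)` = 58

Answer: 58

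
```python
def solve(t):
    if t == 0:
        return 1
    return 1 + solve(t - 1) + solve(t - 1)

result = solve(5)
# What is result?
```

solve(t) = 1 + 2·solve(t-1), solve(0)=1. Closed form: (1+1)·2^5 - 1 = 63.

Answer: 63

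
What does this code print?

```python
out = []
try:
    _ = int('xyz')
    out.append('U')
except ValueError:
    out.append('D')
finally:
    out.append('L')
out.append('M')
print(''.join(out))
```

Execution trace: 'D' (except ValueError) → 'L' (finally) → 'M' (after the try/except). Output: DLM

Answer: DLM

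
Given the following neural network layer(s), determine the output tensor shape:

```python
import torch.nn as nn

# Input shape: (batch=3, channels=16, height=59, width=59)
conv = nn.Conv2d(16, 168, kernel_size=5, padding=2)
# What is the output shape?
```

Input: (3, 16, 59, 59) -> Output: (3, 168, 59, 59)

Answer: (3, 168, 59, 59)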